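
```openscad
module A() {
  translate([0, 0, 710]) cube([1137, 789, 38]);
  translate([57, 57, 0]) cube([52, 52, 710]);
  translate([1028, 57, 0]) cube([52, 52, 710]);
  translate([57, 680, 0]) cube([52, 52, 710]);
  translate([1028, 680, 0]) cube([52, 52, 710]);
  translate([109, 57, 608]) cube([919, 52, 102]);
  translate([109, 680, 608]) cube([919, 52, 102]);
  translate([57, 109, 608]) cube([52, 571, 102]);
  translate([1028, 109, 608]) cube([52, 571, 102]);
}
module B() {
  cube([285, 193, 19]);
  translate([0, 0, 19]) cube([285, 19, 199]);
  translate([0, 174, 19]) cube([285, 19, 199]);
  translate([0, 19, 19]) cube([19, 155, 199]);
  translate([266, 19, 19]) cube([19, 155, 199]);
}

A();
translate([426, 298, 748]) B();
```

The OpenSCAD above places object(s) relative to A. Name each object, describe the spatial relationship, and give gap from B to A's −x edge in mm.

A is a table. B is an open box. The open box is on top of the table, centred. The gap from the open box to the table's −x edge is 426 mm.

The open box's min-x is at 426; the table's min-x is 0; gap = 426 mm.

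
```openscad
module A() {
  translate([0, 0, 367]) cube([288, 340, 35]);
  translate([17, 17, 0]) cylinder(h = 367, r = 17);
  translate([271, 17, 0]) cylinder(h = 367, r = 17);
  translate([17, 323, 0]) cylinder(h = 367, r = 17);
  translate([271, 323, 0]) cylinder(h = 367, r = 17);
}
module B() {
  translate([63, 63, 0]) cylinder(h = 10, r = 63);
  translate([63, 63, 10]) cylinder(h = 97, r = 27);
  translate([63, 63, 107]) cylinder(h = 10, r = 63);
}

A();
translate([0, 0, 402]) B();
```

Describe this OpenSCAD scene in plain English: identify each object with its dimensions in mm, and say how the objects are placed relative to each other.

A is a four-legged stool. The seat is 288×340 mm, 35 mm thick, top at z = 402 mm. It stands on four round legs, each 34 mm in diameter, from z = 0 to the seat underside, each leg's axis is inset half a diameter from the nearest pair of seat edges (so the leg's bounding box is flush with the corner).

B is a spool: two coaxial disc flanges of radius 63 mm and thickness 10 mm, joined by a core cylinder of radius 27 mm and height 97 mm. The lower flange rests on z = 0 and the three cylinders share a vertical axis.

The spool is on top of the stool.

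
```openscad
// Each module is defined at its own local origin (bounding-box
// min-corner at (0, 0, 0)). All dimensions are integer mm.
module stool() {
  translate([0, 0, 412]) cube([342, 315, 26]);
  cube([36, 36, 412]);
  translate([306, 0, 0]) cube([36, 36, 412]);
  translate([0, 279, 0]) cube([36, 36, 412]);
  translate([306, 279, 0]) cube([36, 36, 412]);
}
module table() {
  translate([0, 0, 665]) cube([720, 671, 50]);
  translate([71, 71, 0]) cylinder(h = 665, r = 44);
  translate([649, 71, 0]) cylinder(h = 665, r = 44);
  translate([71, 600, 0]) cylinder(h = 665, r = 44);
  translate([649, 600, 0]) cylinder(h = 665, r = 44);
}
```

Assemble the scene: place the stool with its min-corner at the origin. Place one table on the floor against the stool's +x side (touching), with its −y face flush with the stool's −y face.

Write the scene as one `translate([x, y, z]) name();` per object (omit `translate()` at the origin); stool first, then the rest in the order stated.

stool();
translate([342, 0, 0]) table();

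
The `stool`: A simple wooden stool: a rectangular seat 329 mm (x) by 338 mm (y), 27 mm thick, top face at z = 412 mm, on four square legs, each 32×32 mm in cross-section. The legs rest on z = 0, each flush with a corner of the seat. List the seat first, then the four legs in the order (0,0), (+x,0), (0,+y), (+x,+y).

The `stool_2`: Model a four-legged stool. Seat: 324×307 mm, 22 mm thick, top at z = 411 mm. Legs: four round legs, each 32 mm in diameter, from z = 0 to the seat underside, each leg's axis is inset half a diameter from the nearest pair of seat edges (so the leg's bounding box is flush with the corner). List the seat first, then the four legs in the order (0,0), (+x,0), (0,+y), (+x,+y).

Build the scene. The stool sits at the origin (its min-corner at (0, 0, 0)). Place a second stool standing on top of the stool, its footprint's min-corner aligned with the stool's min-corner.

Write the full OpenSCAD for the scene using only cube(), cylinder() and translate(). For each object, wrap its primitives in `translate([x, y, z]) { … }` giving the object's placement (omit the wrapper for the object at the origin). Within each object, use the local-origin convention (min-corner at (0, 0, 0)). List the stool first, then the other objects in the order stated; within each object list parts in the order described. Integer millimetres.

translate([0, 0, 385]) cube([329, 338, 27]);
cube([32, 32, 385]);
translate([297, 0, 0]) cube([32, 32, 385]);
translate([0, 306, 0]) cube([32, 32, 385]);
translate([297, 306, 0]) cube([32, 32, 385]);
translate([0, 0, 412]) {
  translate([0, 0, 389]) cube([324, 307, 22]);
  translate([16, 16, 0]) cylinder(h = 389, r = 16);
  translate([308, 16, 0]) cylinder(h = 389, r = 16);
  translate([16, 291, 0]) cylinder(h = 389, r = 16);
  translate([308, 291, 0]) cylinder(h = 389, r = 16);
}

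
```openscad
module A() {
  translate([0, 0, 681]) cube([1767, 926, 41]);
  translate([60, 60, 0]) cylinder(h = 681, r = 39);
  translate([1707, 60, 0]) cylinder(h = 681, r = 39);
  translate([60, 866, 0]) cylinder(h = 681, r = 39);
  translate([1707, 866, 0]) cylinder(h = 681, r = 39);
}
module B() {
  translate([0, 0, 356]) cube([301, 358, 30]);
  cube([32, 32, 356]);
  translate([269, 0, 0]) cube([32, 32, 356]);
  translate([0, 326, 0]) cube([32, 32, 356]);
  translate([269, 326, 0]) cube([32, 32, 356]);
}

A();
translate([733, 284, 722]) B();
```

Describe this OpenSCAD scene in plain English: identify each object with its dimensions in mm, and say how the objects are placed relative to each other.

A is a table with a 1767×926 mm rectangular top, 41 mm thick, top surface at z = 722 mm, supported by four round legs of 78 mm diameter, each leg's bounding box inset 21 mm from the nearest pair of top edges, running from the floor.

B is a four-legged stool. The seat is a 301×358×30 mm slab whose top surface is at z = 386 mm; four square legs, each 32×32 mm in cross-section, run from the floor (z = 0) to the underside of the seat, each flush with a corner of the seat.

The stool is on top of the table, centred.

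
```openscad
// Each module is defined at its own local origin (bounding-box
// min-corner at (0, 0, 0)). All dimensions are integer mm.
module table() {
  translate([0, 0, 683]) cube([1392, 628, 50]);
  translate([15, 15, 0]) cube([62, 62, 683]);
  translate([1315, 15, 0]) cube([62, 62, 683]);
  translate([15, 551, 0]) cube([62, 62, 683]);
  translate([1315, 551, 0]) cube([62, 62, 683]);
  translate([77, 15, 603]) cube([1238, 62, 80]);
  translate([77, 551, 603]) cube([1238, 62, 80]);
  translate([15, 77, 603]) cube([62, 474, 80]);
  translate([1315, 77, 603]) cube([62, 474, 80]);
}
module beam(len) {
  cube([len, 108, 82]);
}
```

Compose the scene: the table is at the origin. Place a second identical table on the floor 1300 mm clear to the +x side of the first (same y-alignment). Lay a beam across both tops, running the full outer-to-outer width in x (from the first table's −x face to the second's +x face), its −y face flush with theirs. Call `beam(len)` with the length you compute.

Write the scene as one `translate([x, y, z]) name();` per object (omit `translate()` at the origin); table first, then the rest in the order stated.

table();
translate([2692, 0, 0]) table();
translate([0, 0, 733]) beam(4084);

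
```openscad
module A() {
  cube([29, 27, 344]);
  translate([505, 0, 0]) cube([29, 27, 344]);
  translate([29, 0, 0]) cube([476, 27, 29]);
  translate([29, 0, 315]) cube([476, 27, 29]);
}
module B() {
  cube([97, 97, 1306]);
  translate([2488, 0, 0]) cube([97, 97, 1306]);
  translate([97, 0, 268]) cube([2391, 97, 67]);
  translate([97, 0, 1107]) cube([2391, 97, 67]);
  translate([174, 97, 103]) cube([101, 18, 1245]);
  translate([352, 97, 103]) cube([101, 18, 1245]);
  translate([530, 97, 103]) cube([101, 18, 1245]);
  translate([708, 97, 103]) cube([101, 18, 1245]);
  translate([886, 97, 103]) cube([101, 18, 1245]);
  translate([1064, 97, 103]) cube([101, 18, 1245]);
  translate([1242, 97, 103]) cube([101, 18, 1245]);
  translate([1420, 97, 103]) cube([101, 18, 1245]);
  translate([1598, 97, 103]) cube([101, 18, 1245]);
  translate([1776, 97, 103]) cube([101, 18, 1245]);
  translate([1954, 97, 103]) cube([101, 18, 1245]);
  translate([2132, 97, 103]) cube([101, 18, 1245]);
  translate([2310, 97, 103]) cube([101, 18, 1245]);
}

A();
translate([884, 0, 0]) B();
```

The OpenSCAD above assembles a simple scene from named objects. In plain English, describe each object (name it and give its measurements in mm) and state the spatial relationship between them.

A is a picture frame with a 476×286 mm rectangular opening (x by z) and a uniform 29 mm border on every side. Frame depth is 27 mm along y. It is built from two vertical stiles running the full outside height and two horizontal rails spanning the gap between the stiles.

B is a fence section. Two 97×97 mm posts, 1306 mm tall, stand on the floor with a clear span of 2391 mm between their inner faces. Two horizontal rails of 97×67 mm section span the gap between the posts with their undersides at z = 268 mm and z = 1107 mm, flush with the posts' −y face. 13 pickets, each 101 mm wide, 18 mm thick and 1245 mm tall, are fixed to the +y face of the rails with their bottoms at z = 103 mm, evenly spaced across the span with equal gaps (rounded down to the nearest mm) at the −x end and between each pair — any rounding remainder accumulates at the +x end.

The fence section is on the floor beside the picture frame on its +x side.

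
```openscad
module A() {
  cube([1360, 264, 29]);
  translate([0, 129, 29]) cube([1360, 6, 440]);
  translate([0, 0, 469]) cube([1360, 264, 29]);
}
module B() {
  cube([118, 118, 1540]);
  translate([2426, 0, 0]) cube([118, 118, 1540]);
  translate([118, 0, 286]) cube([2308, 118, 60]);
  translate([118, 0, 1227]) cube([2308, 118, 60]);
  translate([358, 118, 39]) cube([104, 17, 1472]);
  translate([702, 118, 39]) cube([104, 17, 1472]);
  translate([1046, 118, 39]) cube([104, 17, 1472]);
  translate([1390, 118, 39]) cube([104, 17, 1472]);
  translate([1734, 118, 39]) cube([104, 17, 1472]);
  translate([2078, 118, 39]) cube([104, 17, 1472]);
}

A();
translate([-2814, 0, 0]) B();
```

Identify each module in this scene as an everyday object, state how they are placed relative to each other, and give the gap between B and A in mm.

The fence section's nearest face is 270 mm from the I-beam's −x face.

A is an I-beam. B is a fence section. The fence section is on the floor beside the I-beam on its −x side. The gap between the fence section and the I-beam is 270 mm.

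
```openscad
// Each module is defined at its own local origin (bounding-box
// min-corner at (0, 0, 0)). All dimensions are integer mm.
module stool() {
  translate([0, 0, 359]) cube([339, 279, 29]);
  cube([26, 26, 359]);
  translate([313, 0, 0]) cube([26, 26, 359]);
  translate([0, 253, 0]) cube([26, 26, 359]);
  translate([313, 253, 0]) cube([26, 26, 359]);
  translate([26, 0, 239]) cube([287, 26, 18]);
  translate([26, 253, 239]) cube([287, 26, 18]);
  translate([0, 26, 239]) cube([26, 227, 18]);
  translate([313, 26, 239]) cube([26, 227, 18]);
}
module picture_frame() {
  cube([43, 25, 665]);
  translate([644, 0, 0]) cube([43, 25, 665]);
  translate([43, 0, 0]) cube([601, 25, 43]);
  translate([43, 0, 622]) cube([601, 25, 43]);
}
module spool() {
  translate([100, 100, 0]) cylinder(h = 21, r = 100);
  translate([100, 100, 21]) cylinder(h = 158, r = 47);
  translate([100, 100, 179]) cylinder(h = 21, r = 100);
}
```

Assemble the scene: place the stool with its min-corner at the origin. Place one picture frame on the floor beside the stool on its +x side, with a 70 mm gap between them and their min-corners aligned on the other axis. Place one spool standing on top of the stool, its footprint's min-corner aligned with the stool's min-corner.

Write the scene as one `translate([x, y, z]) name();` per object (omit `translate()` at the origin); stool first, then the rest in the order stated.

stool();
translate([409, 0, 0]) picture_frame();
translate([0, 0, 388]) spool();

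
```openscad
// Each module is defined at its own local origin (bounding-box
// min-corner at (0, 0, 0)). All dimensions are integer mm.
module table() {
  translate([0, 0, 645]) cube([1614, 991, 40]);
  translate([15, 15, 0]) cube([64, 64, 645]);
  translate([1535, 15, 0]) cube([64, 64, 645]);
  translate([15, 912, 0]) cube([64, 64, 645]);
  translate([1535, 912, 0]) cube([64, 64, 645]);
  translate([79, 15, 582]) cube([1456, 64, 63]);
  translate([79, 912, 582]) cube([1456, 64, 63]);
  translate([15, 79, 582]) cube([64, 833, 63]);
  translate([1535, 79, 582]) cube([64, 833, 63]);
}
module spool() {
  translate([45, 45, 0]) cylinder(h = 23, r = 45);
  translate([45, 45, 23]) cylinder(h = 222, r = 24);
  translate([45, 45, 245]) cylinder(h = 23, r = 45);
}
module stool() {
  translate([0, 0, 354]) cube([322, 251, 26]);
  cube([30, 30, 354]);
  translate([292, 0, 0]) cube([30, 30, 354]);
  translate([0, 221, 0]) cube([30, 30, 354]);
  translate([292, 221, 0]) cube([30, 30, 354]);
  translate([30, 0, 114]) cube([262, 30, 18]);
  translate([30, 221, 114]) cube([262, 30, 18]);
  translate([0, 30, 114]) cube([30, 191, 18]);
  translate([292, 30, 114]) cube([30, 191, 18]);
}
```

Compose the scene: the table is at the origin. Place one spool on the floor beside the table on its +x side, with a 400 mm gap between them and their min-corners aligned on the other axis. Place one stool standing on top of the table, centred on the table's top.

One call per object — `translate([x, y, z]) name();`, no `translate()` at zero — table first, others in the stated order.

table();
translate([2014, 0, 0]) spool();
translate([646, 370, 685]) stool();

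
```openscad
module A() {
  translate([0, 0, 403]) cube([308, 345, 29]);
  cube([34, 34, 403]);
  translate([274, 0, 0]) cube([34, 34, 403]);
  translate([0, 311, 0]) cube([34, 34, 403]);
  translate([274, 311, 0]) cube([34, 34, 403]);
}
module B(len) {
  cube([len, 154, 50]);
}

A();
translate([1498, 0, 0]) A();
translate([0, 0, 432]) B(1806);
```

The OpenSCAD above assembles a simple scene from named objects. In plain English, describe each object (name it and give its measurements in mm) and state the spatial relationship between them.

A is a simple wooden stool: a rectangular seat 308 mm (x) by 345 mm (y), 29 mm thick, top face at z = 432 mm, on four square legs, each 34×34 mm in cross-section. The legs rest on z = 0, each flush with a corner of the seat.

B is a rectangular beam 1806 mm long (x), 154 mm deep (y), 50 mm thick (z).

The beam spans the tops of two stools placed 1190 mm apart, resting at z = 432 mm.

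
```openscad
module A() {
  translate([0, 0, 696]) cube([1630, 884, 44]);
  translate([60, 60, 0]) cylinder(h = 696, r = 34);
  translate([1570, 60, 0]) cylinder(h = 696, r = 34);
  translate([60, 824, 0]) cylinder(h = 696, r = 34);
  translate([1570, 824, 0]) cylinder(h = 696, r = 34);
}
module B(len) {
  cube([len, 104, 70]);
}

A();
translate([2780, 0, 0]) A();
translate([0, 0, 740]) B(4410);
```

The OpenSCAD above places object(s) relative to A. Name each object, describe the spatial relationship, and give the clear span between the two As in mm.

A is a table. B is a beam. A beam spans the tops of two tables. The clear span between the two tables is 1150 mm.

Second table starts at x = 2780; first ends at x = 1630; clear span = 2780 − 1630 = 1150 mm.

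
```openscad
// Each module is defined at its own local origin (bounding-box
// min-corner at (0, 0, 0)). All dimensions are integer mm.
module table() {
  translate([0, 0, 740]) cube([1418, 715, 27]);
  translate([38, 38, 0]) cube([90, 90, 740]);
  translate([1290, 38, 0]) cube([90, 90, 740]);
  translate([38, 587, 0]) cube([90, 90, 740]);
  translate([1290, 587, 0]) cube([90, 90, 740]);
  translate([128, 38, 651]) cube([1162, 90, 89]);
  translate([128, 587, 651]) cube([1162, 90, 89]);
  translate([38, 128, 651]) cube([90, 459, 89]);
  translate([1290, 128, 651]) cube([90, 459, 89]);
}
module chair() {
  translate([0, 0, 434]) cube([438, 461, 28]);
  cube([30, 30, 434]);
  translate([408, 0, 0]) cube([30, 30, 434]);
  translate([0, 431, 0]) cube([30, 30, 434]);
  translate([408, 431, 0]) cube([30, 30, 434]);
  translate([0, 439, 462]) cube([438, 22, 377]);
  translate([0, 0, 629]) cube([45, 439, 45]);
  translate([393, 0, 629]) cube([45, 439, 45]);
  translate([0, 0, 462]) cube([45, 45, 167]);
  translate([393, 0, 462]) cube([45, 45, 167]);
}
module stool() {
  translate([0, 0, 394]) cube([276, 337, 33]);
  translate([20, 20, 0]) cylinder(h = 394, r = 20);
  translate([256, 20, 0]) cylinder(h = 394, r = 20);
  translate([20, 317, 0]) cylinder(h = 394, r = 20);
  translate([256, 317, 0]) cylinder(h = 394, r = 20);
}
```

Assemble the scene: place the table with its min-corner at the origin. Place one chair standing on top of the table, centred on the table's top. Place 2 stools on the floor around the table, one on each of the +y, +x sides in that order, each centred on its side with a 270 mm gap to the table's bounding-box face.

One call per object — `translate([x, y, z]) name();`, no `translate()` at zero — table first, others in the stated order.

table();
translate([490, 127, 767]) chair();
translate([571, 985, 0]) stool();
translate([1688, 189, 0]) stool();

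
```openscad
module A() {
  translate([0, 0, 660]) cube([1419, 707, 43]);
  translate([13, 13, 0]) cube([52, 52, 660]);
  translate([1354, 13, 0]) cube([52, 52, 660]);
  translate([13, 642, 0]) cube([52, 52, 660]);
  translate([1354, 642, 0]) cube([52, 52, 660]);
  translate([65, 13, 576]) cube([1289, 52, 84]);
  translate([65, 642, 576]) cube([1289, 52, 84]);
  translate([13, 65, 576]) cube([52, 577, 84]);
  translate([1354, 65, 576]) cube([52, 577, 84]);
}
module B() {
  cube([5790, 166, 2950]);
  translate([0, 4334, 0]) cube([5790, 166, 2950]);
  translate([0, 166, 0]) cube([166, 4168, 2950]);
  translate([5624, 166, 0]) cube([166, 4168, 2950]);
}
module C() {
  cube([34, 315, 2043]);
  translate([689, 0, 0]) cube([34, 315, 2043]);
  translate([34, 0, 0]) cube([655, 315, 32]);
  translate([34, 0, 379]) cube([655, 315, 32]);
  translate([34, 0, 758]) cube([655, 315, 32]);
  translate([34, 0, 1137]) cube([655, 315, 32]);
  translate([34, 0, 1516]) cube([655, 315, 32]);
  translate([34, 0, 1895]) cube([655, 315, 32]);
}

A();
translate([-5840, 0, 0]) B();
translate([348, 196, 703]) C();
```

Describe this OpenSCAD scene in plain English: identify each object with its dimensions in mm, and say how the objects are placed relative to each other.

A is a rectangular dining table. The top is 1419×707×43 mm with its upper surface at z = 703 mm. It stands on four 52×52 mm square legs, each inset 13 mm from the nearest pair of top edges, running from the floor to the underside of the top. Four apron rails, 52 mm thick and 84 mm tall, run between adjacent legs with their top edges flush with the underside of the top and their outer faces flush with the legs' outer faces.

B is the wall frame of a small rectangular building: four walls, each 2950 mm tall and 166 mm thick, enclosing a footprint 5790 mm (x) by 4500 mm (y) outside-to-outside, with no floor or roof. The front and back walls (the −y and +y sides) span the full width; the two side walls fit between them.

C is an open bookshelf. Two side panels, each 34 mm thick, 315 mm deep and 2043 mm tall, stand 723 mm apart (outside-to-outside). Between them sit 6 shelves, each 32 mm thick and 315 mm deep, spanning the full gap between the sides. The bottom shelf rests on the floor (its underside at z = 0) and the clear gap between one shelf's top and the next shelf's underside is 347 mm.

The house frame is on the floor beside the table on its −x side. The bookshelf is on top of the table, centred.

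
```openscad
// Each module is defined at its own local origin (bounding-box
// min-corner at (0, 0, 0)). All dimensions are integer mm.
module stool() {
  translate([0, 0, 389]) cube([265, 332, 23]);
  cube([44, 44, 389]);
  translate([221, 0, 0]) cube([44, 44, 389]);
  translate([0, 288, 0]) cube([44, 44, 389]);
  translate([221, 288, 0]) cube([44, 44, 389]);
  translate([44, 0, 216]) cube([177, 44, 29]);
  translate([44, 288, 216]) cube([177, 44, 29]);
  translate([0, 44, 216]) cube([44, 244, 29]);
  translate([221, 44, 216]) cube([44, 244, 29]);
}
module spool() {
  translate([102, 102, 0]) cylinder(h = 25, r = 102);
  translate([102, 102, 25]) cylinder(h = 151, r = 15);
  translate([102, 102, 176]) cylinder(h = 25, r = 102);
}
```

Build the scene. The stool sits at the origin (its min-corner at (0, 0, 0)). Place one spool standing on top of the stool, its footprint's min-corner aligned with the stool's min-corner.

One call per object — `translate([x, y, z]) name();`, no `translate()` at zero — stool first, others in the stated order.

stool();
translate([0, 0, 412]) spool();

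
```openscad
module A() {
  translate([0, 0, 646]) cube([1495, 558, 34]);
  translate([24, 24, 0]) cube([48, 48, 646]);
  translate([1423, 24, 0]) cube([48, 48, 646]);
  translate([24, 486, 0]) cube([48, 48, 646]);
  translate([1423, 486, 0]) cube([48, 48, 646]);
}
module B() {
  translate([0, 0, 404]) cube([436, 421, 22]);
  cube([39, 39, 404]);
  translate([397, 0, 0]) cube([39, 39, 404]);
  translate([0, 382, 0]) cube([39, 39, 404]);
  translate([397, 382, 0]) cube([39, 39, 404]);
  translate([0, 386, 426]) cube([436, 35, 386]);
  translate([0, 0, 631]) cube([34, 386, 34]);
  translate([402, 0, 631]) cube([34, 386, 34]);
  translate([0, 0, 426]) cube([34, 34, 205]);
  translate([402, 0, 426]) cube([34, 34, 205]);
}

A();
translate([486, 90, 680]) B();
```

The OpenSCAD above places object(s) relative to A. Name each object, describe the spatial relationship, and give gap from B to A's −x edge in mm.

The chair's min-x is at 486; the table's min-x is 0; gap = 486 mm.

A is a table. B is a chair. The chair is on top of the table. The gap from the chair to the table's −x edge is 486 mm.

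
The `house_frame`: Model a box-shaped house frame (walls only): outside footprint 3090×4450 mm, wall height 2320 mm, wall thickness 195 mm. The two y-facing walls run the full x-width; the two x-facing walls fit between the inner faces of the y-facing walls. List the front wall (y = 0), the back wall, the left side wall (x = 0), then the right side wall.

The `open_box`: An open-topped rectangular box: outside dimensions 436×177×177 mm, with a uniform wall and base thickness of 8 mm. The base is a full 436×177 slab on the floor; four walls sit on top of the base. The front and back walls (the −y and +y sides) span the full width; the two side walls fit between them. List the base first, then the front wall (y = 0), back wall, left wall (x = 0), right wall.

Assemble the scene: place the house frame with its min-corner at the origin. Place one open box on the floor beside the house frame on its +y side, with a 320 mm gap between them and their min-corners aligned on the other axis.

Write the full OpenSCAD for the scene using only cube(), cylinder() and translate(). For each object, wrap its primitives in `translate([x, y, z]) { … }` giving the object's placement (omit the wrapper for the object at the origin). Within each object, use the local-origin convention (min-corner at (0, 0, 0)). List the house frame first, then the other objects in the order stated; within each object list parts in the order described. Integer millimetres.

cube([3090, 195, 2320]);
translate([0, 4255, 0]) cube([3090, 195, 2320]);
translate([0, 195, 0]) cube([195, 4060, 2320]);
translate([2895, 195, 0]) cube([195, 4060, 2320]);
translate([0, 4770, 0]) {
  cube([436, 177, 8]);
  translate([0, 0, 8]) cube([436, 8, 169]);
  translate([0, 169, 8]) cube([436, 8, 169]);
  translate([0, 8, 8]) cube([8, 161, 169]);
  translate([428, 8, 8]) cube([8, 161, 169]);
}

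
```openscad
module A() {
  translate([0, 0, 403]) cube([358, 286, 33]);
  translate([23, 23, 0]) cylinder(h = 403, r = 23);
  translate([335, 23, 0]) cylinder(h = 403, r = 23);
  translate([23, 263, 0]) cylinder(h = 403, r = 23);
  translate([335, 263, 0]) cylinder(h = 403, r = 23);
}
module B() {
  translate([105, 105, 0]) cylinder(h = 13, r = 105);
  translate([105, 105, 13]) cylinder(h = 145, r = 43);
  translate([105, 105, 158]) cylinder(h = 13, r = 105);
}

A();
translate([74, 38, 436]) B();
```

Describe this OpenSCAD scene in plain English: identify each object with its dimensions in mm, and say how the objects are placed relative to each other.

A is a four-legged stool. The seat is 358×286 mm, 33 mm thick, top at z = 436 mm. It stands on four round legs, each 46 mm in diameter, from z = 0 to the seat underside, each leg's axis is inset half a diameter from the nearest pair of seat edges (so the leg's bounding box is flush with the corner).

B is a spool: two coaxial disc flanges of radius 105 mm and thickness 13 mm, joined by a core cylinder of radius 43 mm and height 145 mm. The lower flange rests on z = 0 and the three cylinders share a vertical axis.

The spool is on top of the stool, centred.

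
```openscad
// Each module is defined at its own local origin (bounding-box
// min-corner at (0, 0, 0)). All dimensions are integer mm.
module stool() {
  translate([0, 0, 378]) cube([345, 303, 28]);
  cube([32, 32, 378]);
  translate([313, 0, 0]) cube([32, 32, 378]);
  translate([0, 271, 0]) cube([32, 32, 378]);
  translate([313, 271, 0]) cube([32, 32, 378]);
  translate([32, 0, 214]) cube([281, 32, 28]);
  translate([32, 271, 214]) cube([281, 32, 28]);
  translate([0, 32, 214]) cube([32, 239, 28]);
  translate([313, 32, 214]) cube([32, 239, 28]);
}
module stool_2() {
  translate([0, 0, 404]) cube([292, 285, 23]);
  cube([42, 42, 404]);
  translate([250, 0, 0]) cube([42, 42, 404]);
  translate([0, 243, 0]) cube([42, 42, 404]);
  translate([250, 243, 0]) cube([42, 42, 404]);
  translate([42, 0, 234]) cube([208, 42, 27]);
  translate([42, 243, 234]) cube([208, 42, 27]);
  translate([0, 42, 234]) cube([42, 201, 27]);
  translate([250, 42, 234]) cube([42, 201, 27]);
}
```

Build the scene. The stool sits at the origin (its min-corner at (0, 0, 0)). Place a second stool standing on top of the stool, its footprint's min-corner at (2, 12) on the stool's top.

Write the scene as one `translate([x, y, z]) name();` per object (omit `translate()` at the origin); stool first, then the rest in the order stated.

stool();
translate([2, 12, 406]) stool_2();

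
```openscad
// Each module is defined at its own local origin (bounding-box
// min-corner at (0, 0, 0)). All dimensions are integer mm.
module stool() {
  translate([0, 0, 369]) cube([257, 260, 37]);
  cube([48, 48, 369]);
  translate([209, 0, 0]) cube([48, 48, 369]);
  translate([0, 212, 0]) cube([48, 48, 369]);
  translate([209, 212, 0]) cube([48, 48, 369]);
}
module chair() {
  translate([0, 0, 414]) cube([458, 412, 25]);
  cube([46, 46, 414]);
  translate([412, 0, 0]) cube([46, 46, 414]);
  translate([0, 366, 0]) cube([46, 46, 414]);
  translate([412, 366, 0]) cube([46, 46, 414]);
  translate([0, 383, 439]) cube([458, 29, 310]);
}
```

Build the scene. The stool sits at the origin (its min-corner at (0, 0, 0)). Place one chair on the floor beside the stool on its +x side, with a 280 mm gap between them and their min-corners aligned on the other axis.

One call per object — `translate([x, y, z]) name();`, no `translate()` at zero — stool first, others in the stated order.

stool();
translate([537, 0, 0]) chair();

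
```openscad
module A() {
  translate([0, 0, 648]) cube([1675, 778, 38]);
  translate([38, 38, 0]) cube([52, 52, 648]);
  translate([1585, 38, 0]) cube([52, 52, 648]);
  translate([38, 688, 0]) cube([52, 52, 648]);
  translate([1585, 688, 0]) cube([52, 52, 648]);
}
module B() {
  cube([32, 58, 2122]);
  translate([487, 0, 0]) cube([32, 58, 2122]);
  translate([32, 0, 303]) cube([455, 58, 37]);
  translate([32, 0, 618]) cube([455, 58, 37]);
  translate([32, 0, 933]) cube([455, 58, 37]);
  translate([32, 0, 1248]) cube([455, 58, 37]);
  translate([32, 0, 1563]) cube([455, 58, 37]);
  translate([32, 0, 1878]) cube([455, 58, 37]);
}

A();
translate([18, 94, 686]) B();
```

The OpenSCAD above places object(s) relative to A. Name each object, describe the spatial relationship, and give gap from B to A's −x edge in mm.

A is a table. B is a ladder. The ladder is on top of the table. The gap from the ladder to the table's −x edge is 18 mm.

The ladder's min-x is at 18; the table's min-x is 0; gap = 18 mm.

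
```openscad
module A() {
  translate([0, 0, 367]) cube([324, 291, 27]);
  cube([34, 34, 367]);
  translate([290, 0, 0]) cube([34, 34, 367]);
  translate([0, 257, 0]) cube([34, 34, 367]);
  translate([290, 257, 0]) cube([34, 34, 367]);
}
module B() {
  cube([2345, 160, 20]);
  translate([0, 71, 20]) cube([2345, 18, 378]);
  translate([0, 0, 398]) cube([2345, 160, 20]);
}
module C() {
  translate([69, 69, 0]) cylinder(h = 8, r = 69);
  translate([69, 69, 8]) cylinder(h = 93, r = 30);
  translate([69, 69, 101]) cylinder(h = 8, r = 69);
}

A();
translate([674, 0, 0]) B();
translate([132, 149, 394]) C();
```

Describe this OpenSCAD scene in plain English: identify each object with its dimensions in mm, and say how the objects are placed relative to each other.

A is a four-legged stool. The seat is a 324×291×27 mm slab whose top surface is at z = 394 mm; four square legs, each 34×34 mm in cross-section, run from the floor (z = 0) to the underside of the seat, each flush with a corner of the seat.

B is an I-beam lying along x, 2345 mm long. Overall section height 418 mm. Two flanges 160 mm wide (y) and 20 mm thick, one on the floor and one at the top; a web 18 mm thick runs between them, centred on the flange width.

C is a spool: two coaxial disc flanges of radius 69 mm and thickness 8 mm, joined by a core cylinder of radius 30 mm and height 93 mm. The lower flange rests on z = 0 and the three cylinders share a vertical axis.

The I-beam is on the floor beside the stool on its +x side. The spool is on top of the stool.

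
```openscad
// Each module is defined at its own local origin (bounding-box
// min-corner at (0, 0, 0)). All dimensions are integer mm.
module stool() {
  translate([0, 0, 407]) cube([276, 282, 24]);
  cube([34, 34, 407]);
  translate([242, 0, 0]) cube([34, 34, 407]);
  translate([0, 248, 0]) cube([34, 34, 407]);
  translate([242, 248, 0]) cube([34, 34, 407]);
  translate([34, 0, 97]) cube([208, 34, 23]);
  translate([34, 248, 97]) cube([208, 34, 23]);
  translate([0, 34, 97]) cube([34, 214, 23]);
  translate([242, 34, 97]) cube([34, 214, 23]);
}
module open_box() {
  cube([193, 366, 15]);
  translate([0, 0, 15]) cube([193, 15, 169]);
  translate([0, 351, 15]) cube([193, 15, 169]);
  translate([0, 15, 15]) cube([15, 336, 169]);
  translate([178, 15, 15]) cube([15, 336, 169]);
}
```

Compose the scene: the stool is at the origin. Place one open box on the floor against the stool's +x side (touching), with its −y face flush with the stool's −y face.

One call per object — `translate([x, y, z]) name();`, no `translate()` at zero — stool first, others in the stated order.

stool();
translate([276, 0, 0]) open_box();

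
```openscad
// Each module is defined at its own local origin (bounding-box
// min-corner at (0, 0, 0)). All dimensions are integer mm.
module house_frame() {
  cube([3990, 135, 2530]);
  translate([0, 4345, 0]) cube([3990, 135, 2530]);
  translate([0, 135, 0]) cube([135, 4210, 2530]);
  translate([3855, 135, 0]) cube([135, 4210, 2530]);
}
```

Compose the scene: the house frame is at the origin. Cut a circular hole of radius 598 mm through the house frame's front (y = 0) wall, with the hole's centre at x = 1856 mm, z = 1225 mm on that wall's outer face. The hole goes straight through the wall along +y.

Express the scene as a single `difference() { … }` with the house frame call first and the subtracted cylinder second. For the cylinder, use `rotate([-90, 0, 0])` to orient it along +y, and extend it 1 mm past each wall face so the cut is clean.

difference() {
  house_frame();
  translate([1856, -1, 1225]) rotate([-90, 0, 0]) cylinder(h = 137, r = 598);
}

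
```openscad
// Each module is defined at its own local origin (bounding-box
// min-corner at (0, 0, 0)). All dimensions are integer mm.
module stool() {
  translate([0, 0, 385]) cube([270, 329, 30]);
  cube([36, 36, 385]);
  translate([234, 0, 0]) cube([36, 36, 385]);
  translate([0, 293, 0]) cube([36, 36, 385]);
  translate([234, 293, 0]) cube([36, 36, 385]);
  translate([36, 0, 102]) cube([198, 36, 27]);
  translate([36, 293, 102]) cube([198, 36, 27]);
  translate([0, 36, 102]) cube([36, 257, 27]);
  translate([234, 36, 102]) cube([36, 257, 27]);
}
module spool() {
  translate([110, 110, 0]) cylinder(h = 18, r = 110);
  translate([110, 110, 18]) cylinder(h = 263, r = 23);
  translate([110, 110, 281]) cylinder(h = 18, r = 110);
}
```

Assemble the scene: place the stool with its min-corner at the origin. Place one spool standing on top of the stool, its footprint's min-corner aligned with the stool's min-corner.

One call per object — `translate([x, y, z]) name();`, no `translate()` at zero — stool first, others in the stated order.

stool();
translate([0, 0, 415]) spool();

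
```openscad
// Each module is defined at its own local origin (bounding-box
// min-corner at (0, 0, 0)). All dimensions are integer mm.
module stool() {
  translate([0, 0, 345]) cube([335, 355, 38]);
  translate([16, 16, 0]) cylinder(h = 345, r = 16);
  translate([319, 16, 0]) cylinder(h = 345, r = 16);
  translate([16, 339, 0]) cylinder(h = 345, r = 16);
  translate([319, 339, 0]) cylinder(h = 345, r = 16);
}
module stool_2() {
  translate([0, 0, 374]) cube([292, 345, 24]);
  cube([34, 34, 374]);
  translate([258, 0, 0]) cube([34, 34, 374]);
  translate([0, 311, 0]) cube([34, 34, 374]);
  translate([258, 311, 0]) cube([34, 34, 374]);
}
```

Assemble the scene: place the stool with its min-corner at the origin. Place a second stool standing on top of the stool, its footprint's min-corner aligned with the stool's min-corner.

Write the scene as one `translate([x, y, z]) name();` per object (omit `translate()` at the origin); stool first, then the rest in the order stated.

stool();
translate([0, 0, 383]) stool_2();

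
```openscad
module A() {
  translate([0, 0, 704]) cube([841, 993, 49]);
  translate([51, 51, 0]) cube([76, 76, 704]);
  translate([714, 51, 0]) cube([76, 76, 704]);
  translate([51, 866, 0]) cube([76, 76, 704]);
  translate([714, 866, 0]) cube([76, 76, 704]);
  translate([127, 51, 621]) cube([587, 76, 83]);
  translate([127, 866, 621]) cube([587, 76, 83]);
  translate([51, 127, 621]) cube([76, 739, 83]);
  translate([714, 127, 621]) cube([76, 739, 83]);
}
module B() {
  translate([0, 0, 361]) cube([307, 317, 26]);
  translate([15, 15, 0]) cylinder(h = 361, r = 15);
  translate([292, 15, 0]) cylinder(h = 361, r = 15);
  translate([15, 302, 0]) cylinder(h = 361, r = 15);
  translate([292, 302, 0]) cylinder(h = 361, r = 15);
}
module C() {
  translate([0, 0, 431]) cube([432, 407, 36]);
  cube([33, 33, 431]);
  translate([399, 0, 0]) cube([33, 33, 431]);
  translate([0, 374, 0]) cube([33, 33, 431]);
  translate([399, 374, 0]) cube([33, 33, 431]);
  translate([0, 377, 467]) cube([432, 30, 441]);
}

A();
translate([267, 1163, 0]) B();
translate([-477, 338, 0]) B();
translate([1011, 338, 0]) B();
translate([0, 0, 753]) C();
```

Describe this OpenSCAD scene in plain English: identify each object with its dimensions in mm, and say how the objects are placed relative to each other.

A is a table with a 841×993 mm rectangular top, 49 mm thick, top surface at z = 753 mm, supported by four 76×76 mm square legs, each inset 51 mm from the nearest pair of top edges, running from the floor. Four apron rails, 76 mm thick and 83 mm tall, run between adjacent legs with their top edges flush with the underside of the top and their outer faces flush with the legs' outer faces.

B is a four-legged stool. The seat is 307×317 mm, 26 mm thick, top at z = 387 mm. It stands on four round legs, each 30 mm in diameter, from z = 0 to the seat underside, each leg's axis is inset half a diameter from the nearest pair of seat edges (so the leg's bounding box is flush with the corner).

C is a chair: 432×407 mm seat, 36 mm thick, top at z = 467 mm, on four 33 mm square corner legs flush with the seat edges. A 30 mm thick backrest slab spans the full seat width, extending 441 mm above the seat top, its back face flush with the seat's +y edge.

Three stools sit around the table at the +y, −x, +x sides. The chair is on top of the table.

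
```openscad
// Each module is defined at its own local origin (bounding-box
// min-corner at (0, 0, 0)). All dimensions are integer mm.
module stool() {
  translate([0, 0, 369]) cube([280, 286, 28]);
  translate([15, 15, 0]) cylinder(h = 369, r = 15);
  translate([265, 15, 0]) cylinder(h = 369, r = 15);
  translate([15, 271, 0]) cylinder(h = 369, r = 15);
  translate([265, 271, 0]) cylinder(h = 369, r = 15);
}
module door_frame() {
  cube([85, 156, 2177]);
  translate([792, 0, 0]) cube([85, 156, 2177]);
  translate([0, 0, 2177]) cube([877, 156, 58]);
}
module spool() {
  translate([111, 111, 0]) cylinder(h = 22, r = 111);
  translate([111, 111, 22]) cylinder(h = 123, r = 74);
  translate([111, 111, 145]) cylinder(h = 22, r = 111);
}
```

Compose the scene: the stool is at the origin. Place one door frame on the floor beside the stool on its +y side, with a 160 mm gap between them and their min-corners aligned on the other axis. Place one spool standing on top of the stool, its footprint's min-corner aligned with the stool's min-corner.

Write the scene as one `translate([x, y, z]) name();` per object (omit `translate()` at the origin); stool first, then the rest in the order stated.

stool();
translate([0, 446, 0]) door_frame();
translate([0, 0, 397]) spool();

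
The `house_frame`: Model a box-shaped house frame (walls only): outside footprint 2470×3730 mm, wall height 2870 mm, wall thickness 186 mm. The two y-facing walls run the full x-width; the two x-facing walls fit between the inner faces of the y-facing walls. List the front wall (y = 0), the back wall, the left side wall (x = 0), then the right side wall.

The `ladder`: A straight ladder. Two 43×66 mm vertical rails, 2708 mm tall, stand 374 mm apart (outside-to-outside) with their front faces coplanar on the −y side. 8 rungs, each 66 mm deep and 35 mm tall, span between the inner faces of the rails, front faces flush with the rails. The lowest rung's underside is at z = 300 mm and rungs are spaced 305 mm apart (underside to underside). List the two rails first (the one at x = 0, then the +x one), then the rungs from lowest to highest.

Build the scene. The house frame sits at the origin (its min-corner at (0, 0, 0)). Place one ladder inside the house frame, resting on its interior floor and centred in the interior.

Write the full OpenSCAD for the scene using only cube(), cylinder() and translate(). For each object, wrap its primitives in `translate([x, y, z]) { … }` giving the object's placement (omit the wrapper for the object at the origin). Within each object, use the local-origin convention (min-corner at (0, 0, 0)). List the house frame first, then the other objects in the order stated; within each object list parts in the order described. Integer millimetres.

cube([2470, 186, 2870]);
translate([0, 3544, 0]) cube([2470, 186, 2870]);
translate([0, 186, 0]) cube([186, 3358, 2870]);
translate([2284, 186, 0]) cube([186, 3358, 2870]);
translate([1048, 1832, 0]) {
  cube([43, 66, 2708]);
  translate([331, 0, 0]) cube([43, 66, 2708]);
  translate([43, 0, 300]) cube([288, 66, 35]);
  translate([43, 0, 605]) cube([288, 66, 35]);
  translate([43, 0, 910]) cube([288, 66, 35]);
  translate([43, 0, 1215]) cube([288, 66, 35]);
  translate([43, 0, 1520]) cube([288, 66, 35]);
  translate([43, 0, 1825]) cube([288, 66, 35]);
  translate([43, 0, 2130]) cube([288, 66, 35]);
  translate([43, 0, 2435]) cube([288, 66, 35]);
}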